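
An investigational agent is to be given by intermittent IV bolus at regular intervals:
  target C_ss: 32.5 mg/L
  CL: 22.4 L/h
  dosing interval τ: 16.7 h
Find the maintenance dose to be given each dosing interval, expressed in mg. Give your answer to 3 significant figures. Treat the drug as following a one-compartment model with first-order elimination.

12200 mg

At steady state, Dose/τ = Css × CL.
Dose = Css × CL × τ = 32.5 × 22.40 × 16.7 = 12160 mg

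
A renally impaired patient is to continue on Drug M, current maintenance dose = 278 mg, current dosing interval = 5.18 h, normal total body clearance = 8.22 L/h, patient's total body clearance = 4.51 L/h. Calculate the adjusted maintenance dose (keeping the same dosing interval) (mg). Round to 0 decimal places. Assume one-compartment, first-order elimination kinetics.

To keep the same average steady-state level, dosing rate must scale with clearance.
CL ratio = 4.51 / 8.22 = 0.5487
New dose (same interval) = 278 × 0.5487 = 152.5 mg

153 mg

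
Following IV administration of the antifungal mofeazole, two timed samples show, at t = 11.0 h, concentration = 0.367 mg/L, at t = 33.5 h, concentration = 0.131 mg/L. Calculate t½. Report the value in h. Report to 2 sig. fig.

15 h

k = ln(C₁/C₂) / (t₂ − t₁) = ln(0.367/0.131) / (33.5 − 11.0)
  = 1.030 / 22.50 = 0.04578 h⁻¹
t½ = ln2 / k = 0.693147 / 0.04578 = 15.14 h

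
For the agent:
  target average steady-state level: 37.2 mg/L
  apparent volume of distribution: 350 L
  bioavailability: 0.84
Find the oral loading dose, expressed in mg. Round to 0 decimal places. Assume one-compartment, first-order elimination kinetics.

LD = Css × Vd / F = 37.2 × 350 / 0.84 = 15500 mg

15500 mg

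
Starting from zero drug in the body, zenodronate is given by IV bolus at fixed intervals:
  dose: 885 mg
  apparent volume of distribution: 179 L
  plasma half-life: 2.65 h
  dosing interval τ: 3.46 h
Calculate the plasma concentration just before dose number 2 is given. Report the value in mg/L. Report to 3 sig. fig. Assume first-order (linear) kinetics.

2.00 mg/L

C₀ per dose = Dose / Vd = 885 / 179 = 4.944 mg/L
k = ln2 / t½ = 0.693147 / 2.65 = 0.2616 h⁻¹
Fraction remaining after one interval: r = e^(−kτ) = e^(−0.2616 × 3.46) = 0.4045
Before dose 2, 1 dose has been given (aged 1τ).
C_trough = C₀ × r = 4.944 × 0.4045 = 2.000 mg/L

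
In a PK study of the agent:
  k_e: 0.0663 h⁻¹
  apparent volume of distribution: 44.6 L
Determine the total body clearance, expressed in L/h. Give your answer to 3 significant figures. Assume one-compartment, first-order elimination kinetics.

CL = k × Vd = 0.0663 × 44.6 = 2.957 L/h

2.96 L/h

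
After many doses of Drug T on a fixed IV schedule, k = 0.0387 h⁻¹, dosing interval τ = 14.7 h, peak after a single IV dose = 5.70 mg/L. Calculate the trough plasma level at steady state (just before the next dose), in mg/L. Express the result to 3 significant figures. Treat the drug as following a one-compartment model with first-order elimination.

e^(−kτ) = e^(−0.03870 × 14.7) = 0.5662
Accumulation ratio R = 1 / (1 − e^(−kτ)) = 1 / (1 − 0.5662) = 2.305
Steady-state trough = C₀ × R × e^(−kτ) = 5.70 × 2.305 × 0.5662 = 7.439 mg/L

7.44 mg/L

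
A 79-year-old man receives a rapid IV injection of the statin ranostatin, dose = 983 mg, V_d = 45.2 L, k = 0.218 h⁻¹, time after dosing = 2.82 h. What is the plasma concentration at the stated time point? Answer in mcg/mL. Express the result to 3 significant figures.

11.8 mcg/mL

C₀ = Dose / Vd = 983.0 / 45.2 = 21.75 mg/L
C = C₀ · e^(−k·t) = 21.75 × e^(−0.2180 × 2.82)
  = 21.75 × 0.5408 = 11.76 mg/L
(11.76 mg/L = 11.76 mcg/mL)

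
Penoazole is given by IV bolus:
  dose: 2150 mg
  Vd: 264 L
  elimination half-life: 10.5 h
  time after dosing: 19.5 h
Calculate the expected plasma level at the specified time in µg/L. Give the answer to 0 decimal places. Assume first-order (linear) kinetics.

2248 µg/L

C₀ = Dose / Vd = 2150 / 264 = 8.144 mg/L
k = ln2 / t½ = 0.693147 / 10.5 = 0.06601 h⁻¹
C = C₀ · e^(−k·t) = 8.144 × e^(−0.06601 × 19.5)
  = 8.144 × 0.2760 = 2.248 mg/L
Convert: 2.248 mg/L × 1000 = 2248 µg/L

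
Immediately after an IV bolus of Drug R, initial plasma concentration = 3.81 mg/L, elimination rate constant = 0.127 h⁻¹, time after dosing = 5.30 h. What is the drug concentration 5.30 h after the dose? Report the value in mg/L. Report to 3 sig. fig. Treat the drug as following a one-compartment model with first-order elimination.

1.94 mg/L

C = C₀ · e^(−k·t) = 3.810 × e^(−0.1270 × 5.30)
  = 3.810 × 0.5101 = 1.943 mg/L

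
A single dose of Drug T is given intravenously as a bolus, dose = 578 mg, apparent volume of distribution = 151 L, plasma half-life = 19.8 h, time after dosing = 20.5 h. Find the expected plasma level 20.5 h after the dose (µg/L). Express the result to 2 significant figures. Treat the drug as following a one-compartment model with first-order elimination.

C₀ = Dose / Vd = 578.0 / 151 = 3.828 mg/L
k = ln2 / t½ = 0.693147 / 19.8 = 0.03501 h⁻¹
C = C₀ · e^(−k·t) = 3.828 × e^(−0.03501 × 20.5)
  = 3.828 × 0.4879 = 1.868 mg/L
Convert: 1.868 mg/L × 1000 = 1868 µg/L

1900 µg/L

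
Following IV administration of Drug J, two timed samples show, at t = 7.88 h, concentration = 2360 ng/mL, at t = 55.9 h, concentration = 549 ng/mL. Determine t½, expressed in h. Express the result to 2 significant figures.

k = ln(C₁/C₂) / (t₂ − t₁) = ln(2360/549) / (55.9 − 7.88)
  = 1.458 / 48.02 = 0.03036 h⁻¹
t½ = ln2 / k = 0.693147 / 0.03036 = 22.83 h

23 h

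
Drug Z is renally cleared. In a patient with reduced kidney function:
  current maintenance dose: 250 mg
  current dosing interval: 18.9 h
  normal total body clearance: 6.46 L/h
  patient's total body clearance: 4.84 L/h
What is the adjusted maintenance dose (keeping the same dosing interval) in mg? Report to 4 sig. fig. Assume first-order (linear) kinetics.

To keep the same average steady-state level, dosing rate must scale with clearance.
CL ratio = 4.84 / 6.46 = 0.7492
New dose (same interval) = 250 × 0.7492 = 187.3 mg

187.3 mg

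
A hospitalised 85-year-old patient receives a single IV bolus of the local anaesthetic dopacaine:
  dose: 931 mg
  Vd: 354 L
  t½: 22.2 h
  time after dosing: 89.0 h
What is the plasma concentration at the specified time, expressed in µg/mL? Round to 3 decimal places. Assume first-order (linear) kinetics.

0.163 µg/mL

C₀ = Dose / Vd = 931.0 / 354 = 2.630 mg/L
k = ln2 / t½ = 0.693147 / 22.2 = 0.03122 h⁻¹
C = C₀ · e^(−k·t) = 2.630 × e^(−0.03122 × 89.0)
  = 2.630 × 0.06213 = 0.1634 mg/L
(0.1634 mg/L = 0.1634 µg/mL)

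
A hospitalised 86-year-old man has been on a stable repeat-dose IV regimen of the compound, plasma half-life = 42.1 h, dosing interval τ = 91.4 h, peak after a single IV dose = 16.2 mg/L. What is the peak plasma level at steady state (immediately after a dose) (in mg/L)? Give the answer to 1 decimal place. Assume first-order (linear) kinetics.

20.8 mg/L

k = ln2 / t½ = 0.693147 / 42.1 = 0.01646 h⁻¹
e^(−kτ) = e^(−0.01646 × 91.4) = 0.2221
Accumulation ratio R = 1 / (1 − e^(−kτ)) = 1 / (1 − 0.2221) = 1.286
Steady-state peak = C₀ × R = 16.2 × 1.286 = 20.83 mg/L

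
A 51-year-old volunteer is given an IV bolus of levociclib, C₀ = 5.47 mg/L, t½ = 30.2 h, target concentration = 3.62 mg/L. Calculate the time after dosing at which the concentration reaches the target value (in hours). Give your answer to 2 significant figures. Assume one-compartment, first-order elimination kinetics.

k = ln2 / t½ = 0.693147 / 30.2 = 0.02295 h⁻¹
t = ln(C₀ / C) / k = ln(5.470 / 3.62) / 0.02295
  = ln(1.511) / 0.02295 = 0.4128 / 0.02295 = 17.99 h

18 h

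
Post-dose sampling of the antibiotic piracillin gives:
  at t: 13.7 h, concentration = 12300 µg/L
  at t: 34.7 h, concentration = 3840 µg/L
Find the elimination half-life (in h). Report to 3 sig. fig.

12.5 h

k = ln(C₁/C₂) / (t₂ − t₁) = ln(12300/3840) / (34.7 − 13.7)
  = 1.164 / 21.00 = 0.05543 h⁻¹
t½ = ln2 / k = 0.693147 / 0.05543 = 12.50 h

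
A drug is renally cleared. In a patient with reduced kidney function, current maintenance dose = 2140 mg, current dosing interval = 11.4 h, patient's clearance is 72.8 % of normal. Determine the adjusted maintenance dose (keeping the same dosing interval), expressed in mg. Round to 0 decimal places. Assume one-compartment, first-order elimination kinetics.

1558 mg

To keep the same average steady-state level, dosing rate must scale with clearance.
CL ratio = 72.8 / 100 = 0.7280
New dose (same interval) = 2140 × 0.7280 = 1558 mg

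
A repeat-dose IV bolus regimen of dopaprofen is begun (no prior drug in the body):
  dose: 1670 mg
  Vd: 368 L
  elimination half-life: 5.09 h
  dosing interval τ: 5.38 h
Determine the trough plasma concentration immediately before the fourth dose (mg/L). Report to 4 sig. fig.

3.733 mg/L

C₀ per dose = Dose / Vd = 1670 / 368 = 4.538 mg/L
k = ln2 / t½ = 0.693147 / 5.09 = 0.1362 h⁻¹
Fraction remaining after one interval: r = e^(−kτ) = e^(−0.1362 × 5.38) = 0.4806
Before dose 4, 3 doses have been given (aged 1τ, 2τ, 3τ).
C_trough = C₀ × (r + r² + … + r^3) = C₀ × r(1−r^3)/(1−r)
        = 4.538 × 0.4806 × (1 − 0.1110) / (1 − 0.4806) = 3.733 mg/L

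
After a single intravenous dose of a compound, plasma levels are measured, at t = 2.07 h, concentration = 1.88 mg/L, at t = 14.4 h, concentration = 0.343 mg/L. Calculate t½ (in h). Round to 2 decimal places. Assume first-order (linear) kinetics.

k = ln(C₁/C₂) / (t₂ − t₁) = ln(1.88/0.343) / (14.4 − 2.07)
  = 1.701 / 12.33 = 0.1380 h⁻¹
t½ = ln2 / k = 0.693147 / 0.1380 = 5.023 h

5.02 h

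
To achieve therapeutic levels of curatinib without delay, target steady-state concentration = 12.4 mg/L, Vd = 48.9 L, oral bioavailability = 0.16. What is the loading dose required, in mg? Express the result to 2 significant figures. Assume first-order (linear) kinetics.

3800 mg

LD = Css × Vd / F = 12.4 × 48.9 / 0.16 = 3790 mg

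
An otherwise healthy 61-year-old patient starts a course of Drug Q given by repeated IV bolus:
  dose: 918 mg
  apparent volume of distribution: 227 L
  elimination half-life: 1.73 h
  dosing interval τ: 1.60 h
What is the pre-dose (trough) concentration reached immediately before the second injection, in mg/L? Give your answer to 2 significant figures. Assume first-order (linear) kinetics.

C₀ per dose = Dose / Vd = 918 / 227 = 4.044 mg/L
k = ln2 / t½ = 0.693147 / 1.73 = 0.4007 h⁻¹
Fraction remaining after one interval: r = e^(−kτ) = e^(−0.4007 × 1.60) = 0.5267
Before dose 2, 1 dose has been given (aged 1τ).
C_trough = C₀ × r = 4.044 × 0.5267 = 2.130 mg/L

2.1 mg/L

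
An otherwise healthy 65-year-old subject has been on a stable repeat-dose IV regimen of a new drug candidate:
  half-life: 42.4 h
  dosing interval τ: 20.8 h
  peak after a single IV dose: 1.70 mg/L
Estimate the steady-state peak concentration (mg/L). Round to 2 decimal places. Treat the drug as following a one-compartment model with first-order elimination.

5.90 mg/L

k = ln2 / t½ = 0.693147 / 42.4 = 0.01635 h⁻¹
e^(−kτ) = e^(−0.01635 × 20.8) = 0.7117
Accumulation ratio R = 1 / (1 − e^(−kτ)) = 1 / (1 − 0.7117) = 3.469
Steady-state peak = C₀ × R = 1.70 × 3.469 = 5.897 mg/L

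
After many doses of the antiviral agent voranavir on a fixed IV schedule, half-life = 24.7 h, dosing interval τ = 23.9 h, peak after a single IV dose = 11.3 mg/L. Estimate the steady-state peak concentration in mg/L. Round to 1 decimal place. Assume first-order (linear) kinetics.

k = ln2 / t½ = 0.693147 / 24.7 = 0.02806 h⁻¹
e^(−kτ) = e^(−0.02806 × 23.9) = 0.5114
Accumulation ratio R = 1 / (1 − e^(−kτ)) = 1 / (1 − 0.5114) = 2.047
Steady-state peak = C₀ × R = 11.3 × 2.047 = 23.13 mg/L

23.1 mg/L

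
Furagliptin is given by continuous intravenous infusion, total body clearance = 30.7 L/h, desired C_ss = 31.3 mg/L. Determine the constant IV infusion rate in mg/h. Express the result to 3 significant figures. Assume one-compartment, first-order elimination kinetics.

At steady state, infusion rate R₀ = Css × CL = 31.3 × 30.70 = 960.9 mg/h

961 mg/h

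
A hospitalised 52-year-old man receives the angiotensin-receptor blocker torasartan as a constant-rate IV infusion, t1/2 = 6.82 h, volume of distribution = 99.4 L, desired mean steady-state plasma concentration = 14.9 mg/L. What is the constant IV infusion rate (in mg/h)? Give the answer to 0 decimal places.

151 mg/h

k = ln2 / t½ = 0.693147 / 6.82 = 0.1016 h⁻¹
CL = k × Vd = 0.1016 × 99.4 = 10.10 L/h
At steady state, infusion rate R₀ = Css × CL = 14.9 × 10.10 = 150.5 mg/h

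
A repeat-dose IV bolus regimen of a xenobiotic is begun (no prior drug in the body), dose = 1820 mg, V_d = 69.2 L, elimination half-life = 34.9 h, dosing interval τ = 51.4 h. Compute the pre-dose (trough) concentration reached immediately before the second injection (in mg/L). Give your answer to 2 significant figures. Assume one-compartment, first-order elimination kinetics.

C₀ per dose = Dose / Vd = 1820 / 69.2 = 26.30 mg/L
k = ln2 / t½ = 0.693147 / 34.9 = 0.01986 h⁻¹
Fraction remaining after one interval: r = e^(−kτ) = e^(−0.01986 × 51.4) = 0.3603
Before dose 2, 1 dose has been given (aged 1τ).
C_trough = C₀ × r = 26.30 × 0.3603 = 9.476 mg/L

9.5 mg/L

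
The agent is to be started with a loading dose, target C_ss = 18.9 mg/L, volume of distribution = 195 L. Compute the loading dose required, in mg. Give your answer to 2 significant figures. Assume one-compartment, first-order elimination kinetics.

3700 mg

LD = Css × Vd = 18.9 × 195 = 3686 mg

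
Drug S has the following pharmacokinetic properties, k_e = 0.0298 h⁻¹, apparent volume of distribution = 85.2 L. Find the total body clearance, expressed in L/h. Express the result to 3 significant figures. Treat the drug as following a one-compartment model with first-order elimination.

2.54 L/h

CL = k × Vd = 0.0298 × 85.2 = 2.539 L/h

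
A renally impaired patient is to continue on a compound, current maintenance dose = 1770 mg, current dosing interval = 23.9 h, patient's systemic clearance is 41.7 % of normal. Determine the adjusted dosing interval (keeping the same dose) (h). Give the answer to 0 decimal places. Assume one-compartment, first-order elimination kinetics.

To keep the same average steady-state level, dosing rate must scale with clearance.
CL ratio = 41.7 / 100 = 0.4170
New interval (same dose) = 23.9 / 0.4170 = 57.31 h

57 h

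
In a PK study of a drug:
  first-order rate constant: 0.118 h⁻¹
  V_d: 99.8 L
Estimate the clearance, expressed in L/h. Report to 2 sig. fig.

12 L/h

CL = k × Vd = 0.118 × 99.8 = 11.78 L/h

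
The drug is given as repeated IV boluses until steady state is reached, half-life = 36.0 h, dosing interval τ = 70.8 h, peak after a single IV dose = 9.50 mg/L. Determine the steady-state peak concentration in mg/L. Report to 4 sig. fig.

12.77 mg/L

k = ln2 / t½ = 0.693147 / 36.0 = 0.01925 h⁻¹
e^(−kτ) = e^(−0.01925 × 70.8) = 0.2559
Accumulation ratio R = 1 / (1 − e^(−kτ)) = 1 / (1 − 0.2559) = 1.344
Steady-state peak = C₀ × R = 9.50 × 1.344 = 12.77 mg/L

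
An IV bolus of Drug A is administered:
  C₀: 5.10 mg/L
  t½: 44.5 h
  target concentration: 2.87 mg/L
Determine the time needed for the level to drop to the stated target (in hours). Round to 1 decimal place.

k = ln2 / t½ = 0.693147 / 44.5 = 0.01558 h⁻¹
t = ln(C₀ / C) / k = ln(5.100 / 2.87) / 0.01558
  = ln(1.777) / 0.01558 = 0.5749 / 0.01558 = 36.90 h

36.9 h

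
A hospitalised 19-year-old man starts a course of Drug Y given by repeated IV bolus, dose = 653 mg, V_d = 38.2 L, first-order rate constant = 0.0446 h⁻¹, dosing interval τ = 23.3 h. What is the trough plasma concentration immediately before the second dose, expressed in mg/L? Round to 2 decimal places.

C₀ per dose = Dose / Vd = 653 / 38.2 = 17.09 mg/L
Fraction remaining after one interval: r = e^(−kτ) = e^(−0.04460 × 23.3) = 0.3537
Before dose 2, 1 dose has been given (aged 1τ).
C_trough = C₀ × r = 17.09 × 0.3537 = 6.045 mg/L

6.05 mg/L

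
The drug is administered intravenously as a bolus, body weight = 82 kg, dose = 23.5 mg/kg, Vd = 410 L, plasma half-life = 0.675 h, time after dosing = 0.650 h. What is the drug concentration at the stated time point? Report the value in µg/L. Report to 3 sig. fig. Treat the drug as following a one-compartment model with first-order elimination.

Total dose = 23.5 × 82 = 1927 mg
C₀ = Dose / Vd = 1927 / 410 = 4.700 mg/L
k = ln2 / t½ = 0.693147 / 0.675 = 1.027 h⁻¹
C = C₀ · e^(−k·t) = 4.700 × e^(−1.027 × 0.650)
  = 4.700 × 0.5130 = 2.411 mg/L
Convert: 2.411 mg/L × 1000 = 2411 µg/L

2410 µg/L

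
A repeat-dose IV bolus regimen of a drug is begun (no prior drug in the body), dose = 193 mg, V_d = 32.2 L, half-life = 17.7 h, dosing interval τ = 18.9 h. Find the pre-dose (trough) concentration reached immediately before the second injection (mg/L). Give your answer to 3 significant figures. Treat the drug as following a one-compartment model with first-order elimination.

2.86 mg/L

C₀ per dose = Dose / Vd = 193 / 32.2 = 5.994 mg/L
k = ln2 / t½ = 0.693147 / 17.7 = 0.03916 h⁻¹
Fraction remaining after one interval: r = e^(−kτ) = e^(−0.03916 × 18.9) = 0.4771
Before dose 2, 1 dose has been given (aged 1τ).
C_trough = C₀ × r = 5.994 × 0.4771 = 2.860 mg/L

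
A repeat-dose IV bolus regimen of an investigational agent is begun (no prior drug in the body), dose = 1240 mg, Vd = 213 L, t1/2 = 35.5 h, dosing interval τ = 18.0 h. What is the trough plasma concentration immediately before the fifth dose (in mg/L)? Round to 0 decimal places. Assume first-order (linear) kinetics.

C₀ per dose = Dose / Vd = 1240 / 213 = 5.822 mg/L
k = ln2 / t½ = 0.693147 / 35.5 = 0.01953 h⁻¹
Fraction remaining after one interval: r = e^(−kτ) = e^(−0.01953 × 18.0) = 0.7036
Before dose 5, 4 doses have been given (aged 1τ, 2τ, 3τ, 4τ).
C_trough = C₀ × (r + r² + … + r^4) = C₀ × r(1−r^4)/(1−r)
        = 5.822 × 0.7036 × (1 − 0.2451) / (1 − 0.7036) = 10.43 mg/L

10 mg/L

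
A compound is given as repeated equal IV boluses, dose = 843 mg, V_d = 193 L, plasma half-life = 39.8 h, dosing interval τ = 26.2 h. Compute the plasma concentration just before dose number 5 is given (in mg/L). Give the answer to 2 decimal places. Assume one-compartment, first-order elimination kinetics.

C₀ per dose = Dose / Vd = 843 / 193 = 4.368 mg/L
k = ln2 / t½ = 0.693147 / 39.8 = 0.01742 h⁻¹
Fraction remaining after one interval: r = e^(−kτ) = e^(−0.01742 × 26.2) = 0.6336
Before dose 5, 4 doses have been given (aged 1τ, 2τ, 3τ, 4τ).
C_trough = C₀ × (r + r² + … + r^4) = C₀ × r(1−r^4)/(1−r)
        = 4.368 × 0.6336 × (1 − 0.1612) / (1 − 0.6336) = 6.336 mg/L

6.34 mg/L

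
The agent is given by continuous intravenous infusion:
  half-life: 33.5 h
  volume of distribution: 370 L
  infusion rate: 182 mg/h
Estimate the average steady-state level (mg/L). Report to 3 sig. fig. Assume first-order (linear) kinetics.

k = ln2 / t½ = 0.693147 / 33.5 = 0.02069 h⁻¹
CL = k × Vd = 0.02069 × 370 = 7.655 L/h
At steady state Css = R₀ / CL = 182 / 7.655 = 23.78 mg/L

23.8 mg/L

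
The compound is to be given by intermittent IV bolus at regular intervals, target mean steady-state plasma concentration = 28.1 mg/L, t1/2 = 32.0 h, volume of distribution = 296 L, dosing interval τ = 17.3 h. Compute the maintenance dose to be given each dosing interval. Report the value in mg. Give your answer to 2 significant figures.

3100 mg

k = ln2 / t½ = 0.693147 / 32.0 = 0.02166 h⁻¹
CL = k × Vd = 0.02166 × 296 = 6.411 L/h
At steady state, Dose/τ = Css × CL.
Dose = Css × CL × τ = 28.1 × 6.411 × 17.3 = 3117 mg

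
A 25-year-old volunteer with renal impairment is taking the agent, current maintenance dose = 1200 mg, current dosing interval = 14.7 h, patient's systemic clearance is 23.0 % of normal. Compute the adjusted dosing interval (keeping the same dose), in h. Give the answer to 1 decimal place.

To keep the same average steady-state level, dosing rate must scale with clearance.
CL ratio = 23.0 / 100 = 0.2300
New interval (same dose) = 14.7 / 0.2300 = 63.91 h

63.9 h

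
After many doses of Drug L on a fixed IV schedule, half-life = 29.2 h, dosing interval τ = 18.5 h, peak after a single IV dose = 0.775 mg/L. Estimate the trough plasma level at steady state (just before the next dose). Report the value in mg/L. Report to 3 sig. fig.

1.41 mg/L

k = ln2 / t½ = 0.693147 / 29.2 = 0.02374 h⁻¹
e^(−kτ) = e^(−0.02374 × 18.5) = 0.6446
Accumulation ratio R = 1 / (1 − e^(−kτ)) = 1 / (1 − 0.6446) = 2.814
Steady-state trough = C₀ × R × e^(−kτ) = 0.775 × 2.814 × 0.6446 = 1.406 mg/L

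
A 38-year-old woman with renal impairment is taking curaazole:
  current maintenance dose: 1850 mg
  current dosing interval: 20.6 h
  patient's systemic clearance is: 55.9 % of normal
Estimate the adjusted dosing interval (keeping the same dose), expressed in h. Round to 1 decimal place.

36.9 h

To keep the same average steady-state level, dosing rate must scale with clearance.
CL ratio = 55.9 / 100 = 0.5590
New interval (same dose) = 20.6 / 0.5590 = 36.85 h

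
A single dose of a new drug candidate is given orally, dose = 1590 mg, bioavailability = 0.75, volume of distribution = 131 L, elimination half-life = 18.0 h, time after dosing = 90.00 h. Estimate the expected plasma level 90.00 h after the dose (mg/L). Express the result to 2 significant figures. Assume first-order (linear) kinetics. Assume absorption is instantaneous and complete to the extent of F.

0.28 mg/L

Amount reaching circulation = F × Dose = 0.75 × 1590 = 1193 mg
C₀ = F·Dose / Vd = 1193 / 131 = 9.107 mg/L
k = ln2 / t½ = 0.693147 / 18.0 = 0.03851 h⁻¹
t / t½ = 90.00 / 18.0 = 5 half-lives
C = C₀ × (1/2)^5 = 9.107 × 0.03125 = 0.2846 mg/L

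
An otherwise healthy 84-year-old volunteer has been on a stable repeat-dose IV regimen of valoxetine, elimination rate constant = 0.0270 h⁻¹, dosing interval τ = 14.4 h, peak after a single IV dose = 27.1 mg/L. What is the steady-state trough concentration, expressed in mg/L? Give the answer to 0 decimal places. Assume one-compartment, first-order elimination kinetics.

e^(−kτ) = e^(−0.02700 × 14.4) = 0.6779
Accumulation ratio R = 1 / (1 − e^(−kτ)) = 1 / (1 − 0.6779) = 3.105
Steady-state trough = C₀ × R × e^(−kτ) = 27.1 × 3.105 × 0.6779 = 57.04 mg/L

57 mg/L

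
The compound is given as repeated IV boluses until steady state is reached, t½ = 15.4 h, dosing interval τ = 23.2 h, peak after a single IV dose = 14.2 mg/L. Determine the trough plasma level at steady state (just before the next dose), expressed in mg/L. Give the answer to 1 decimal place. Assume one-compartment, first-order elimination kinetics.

k = ln2 / t½ = 0.693147 / 15.4 = 0.04501 h⁻¹
e^(−kτ) = e^(−0.04501 × 23.2) = 0.3520
Accumulation ratio R = 1 / (1 − e^(−kτ)) = 1 / (1 − 0.3520) = 1.543
Steady-state trough = C₀ × R × e^(−kτ) = 14.2 × 1.543 × 0.3520 = 7.713 mg/L

7.7 mg/L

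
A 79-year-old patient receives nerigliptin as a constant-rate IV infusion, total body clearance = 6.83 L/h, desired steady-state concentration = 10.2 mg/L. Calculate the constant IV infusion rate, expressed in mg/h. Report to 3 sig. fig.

At steady state, infusion rate R₀ = Css × CL = 10.2 × 6.830 = 69.67 mg/h

69.7 mg/h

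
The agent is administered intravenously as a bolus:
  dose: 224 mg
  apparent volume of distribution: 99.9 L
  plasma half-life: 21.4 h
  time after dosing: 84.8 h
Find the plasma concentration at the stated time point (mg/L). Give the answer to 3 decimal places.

C₀ = Dose / Vd = 224.0 / 99.9 = 2.242 mg/L
k = ln2 / t½ = 0.693147 / 21.4 = 0.03239 h⁻¹
C = C₀ · e^(−k·t) = 2.242 × e^(−0.03239 × 84.8)
  = 2.242 × 0.06414 = 0.1438 mg/L

0.144 mg/L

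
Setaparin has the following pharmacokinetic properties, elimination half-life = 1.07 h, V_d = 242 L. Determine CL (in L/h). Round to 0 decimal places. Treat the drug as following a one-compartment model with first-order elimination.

157 L/h

k = ln2 / t½ = 0.693147 / 1.07 = 0.6478 h⁻¹
CL = k × Vd = 0.6478 × 242 = 156.8 L/h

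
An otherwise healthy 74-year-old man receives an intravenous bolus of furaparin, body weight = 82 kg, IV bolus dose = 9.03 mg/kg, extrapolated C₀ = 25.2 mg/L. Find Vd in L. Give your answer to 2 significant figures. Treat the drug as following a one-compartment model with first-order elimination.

Dose = 9.03 × 82 = 740.5 mg
Vd = Dose / C₀ = 740.5 / 25.2 = 29.38 L

29 L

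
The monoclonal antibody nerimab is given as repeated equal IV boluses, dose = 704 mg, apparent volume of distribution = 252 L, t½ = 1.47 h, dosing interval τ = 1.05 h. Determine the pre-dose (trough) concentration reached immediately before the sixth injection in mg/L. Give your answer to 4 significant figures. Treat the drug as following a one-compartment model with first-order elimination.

3.994 mg/L

C₀ per dose = Dose / Vd = 704 / 252 = 2.794 mg/L
k = ln2 / t½ = 0.693147 / 1.47 = 0.4715 h⁻¹
Fraction remaining after one interval: r = e^(−kτ) = e^(−0.4715 × 1.05) = 0.6095
Before dose 6, 5 doses have been given (aged 1τ, 2τ, 3τ, 4τ, 5τ).
C_trough = C₀ × (r + r² + … + r^5) = C₀ × r(1−r^5)/(1−r)
        = 2.794 × 0.6095 × (1 − 0.08411) / (1 − 0.6095) = 3.994 mg/L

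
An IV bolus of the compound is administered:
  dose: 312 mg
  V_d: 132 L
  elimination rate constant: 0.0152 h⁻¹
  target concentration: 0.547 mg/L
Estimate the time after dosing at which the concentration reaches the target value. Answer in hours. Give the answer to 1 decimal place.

96.3 h

C₀ = Dose / Vd = 312.0 / 132 = 2.364 mg/L
t = ln(C₀ / C) / k = ln(2.364 / 0.547) / 0.01520
  = ln(4.322) / 0.01520 = 1.464 / 0.01520 = 96.32 h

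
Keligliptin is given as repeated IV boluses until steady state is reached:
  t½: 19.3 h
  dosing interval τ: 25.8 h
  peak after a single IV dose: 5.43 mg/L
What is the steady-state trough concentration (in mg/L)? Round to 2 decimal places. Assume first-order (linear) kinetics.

3.56 mg/L

k = ln2 / t½ = 0.693147 / 19.3 = 0.03591 h⁻¹
e^(−kτ) = e^(−0.03591 × 25.8) = 0.3959
Accumulation ratio R = 1 / (1 − e^(−kτ)) = 1 / (1 − 0.3959) = 1.655
Steady-state trough = C₀ × R × e^(−kτ) = 5.43 × 1.655 × 0.3959 = 3.558 mg/L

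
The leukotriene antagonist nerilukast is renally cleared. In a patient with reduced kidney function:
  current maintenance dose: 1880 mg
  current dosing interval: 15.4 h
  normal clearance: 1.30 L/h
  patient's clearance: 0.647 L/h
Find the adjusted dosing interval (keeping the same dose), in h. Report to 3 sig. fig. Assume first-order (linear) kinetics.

30.9 h

To keep the same average steady-state level, dosing rate must scale with clearance.
CL ratio = 0.647 / 1.30 = 0.4977
New interval (same dose) = 15.4 / 0.4977 = 30.94 h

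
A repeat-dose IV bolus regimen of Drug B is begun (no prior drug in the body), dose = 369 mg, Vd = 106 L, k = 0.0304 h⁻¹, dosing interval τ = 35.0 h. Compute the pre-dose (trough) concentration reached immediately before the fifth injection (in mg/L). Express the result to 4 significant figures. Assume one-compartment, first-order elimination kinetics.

C₀ per dose = Dose / Vd = 369 / 106 = 3.481 mg/L
Fraction remaining after one interval: r = e^(−kτ) = e^(−0.03040 × 35.0) = 0.3451
Before dose 5, 4 doses have been given (aged 1τ, 2τ, 3τ, 4τ).
C_trough = C₀ × (r + r² + … + r^4) = C₀ × r(1−r^4)/(1−r)
        = 3.481 × 0.3451 × (1 − 0.01418) / (1 − 0.3451) = 1.808 mg/L

1.808 mg/L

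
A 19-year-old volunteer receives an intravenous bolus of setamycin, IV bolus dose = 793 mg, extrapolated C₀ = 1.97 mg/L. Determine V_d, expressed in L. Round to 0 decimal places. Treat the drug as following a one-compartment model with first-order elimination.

Vd = Dose / C₀ = 793.0 / 1.97 = 402.5 L

403 L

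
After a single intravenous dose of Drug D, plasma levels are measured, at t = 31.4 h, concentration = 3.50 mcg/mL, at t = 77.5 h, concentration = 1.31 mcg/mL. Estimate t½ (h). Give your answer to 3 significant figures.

k = ln(C₁/C₂) / (t₂ − t₁) = ln(3.50/1.31) / (77.5 − 31.4)
  = 0.9827 / 46.10 = 0.02132 h⁻¹
t½ = ln2 / k = 0.693147 / 0.02132 = 32.51 h

32.5 h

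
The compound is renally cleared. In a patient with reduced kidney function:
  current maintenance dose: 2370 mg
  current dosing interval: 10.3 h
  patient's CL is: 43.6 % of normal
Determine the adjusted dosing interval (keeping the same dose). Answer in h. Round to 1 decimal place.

To keep the same average steady-state level, dosing rate must scale with clearance.
CL ratio = 43.6 / 100 = 0.4360
New interval (same dose) = 10.3 / 0.4360 = 23.62 h

23.6 h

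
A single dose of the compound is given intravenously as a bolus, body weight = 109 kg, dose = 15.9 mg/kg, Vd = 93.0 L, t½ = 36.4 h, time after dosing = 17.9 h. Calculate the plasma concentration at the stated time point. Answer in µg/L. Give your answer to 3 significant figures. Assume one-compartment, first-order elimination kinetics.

13300 µg/L

Total dose = 15.9 × 109 = 1733 mg
C₀ = Dose / Vd = 1733 / 93.0 = 18.63 mg/L
k = ln2 / t½ = 0.693147 / 36.4 = 0.01904 h⁻¹
C = C₀ · e^(−k·t) = 18.63 × e^(−0.01904 × 17.9)
  = 18.63 × 0.7112 = 13.25 mg/L
Convert: 13.25 mg/L × 1000 = 13250 µg/L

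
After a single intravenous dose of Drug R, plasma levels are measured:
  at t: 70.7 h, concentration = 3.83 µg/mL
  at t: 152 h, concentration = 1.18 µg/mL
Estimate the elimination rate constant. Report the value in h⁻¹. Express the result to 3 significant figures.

k = ln(C₁/C₂) / (t₂ − t₁) = ln(3.83/1.18) / (152 − 70.7)
  = 1.177 / 81.30 = 0.01448 h⁻¹

0.0145 h⁻¹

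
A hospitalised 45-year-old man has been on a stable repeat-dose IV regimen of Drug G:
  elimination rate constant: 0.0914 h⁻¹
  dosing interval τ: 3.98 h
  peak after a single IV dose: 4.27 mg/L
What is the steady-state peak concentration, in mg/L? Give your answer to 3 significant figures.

e^(−kτ) = e^(−0.09140 × 3.98) = 0.6950
Accumulation ratio R = 1 / (1 − e^(−kτ)) = 1 / (1 − 0.6950) = 3.279
Steady-state peak = C₀ × R = 4.27 × 3.279 = 14.00 mg/L

14.0 mg/L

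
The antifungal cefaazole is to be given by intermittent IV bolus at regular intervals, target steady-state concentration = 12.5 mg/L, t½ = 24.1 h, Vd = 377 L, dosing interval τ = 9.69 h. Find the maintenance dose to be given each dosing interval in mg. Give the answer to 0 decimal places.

1313 mg

k = ln2 / t½ = 0.693147 / 24.1 = 0.02876 h⁻¹
CL = k × Vd = 0.02876 × 377 = 10.84 L/h
At steady state, Dose/τ = Css × CL.
Dose = Css × CL × τ = 12.5 × 10.84 × 9.69 = 1313 mg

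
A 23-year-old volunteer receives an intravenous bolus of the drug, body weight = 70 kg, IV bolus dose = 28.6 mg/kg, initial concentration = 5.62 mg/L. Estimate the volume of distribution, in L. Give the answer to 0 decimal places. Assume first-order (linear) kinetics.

Dose = 28.6 × 70 = 2002 mg
Vd = Dose / C₀ = 2002 / 5.62 = 356.2 L

356 L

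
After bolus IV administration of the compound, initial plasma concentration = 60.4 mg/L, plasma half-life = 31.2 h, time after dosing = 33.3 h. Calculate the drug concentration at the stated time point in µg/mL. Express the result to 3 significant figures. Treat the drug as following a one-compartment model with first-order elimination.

k = ln2 / t½ = 0.693147 / 31.2 = 0.02222 h⁻¹
C = C₀ · e^(−k·t) = 60.40 × e^(−0.02222 × 33.3)
  = 60.40 × 0.4771 = 28.82 mg/L
(28.82 mg/L = 28.82 µg/mL)

28.8 µg/mL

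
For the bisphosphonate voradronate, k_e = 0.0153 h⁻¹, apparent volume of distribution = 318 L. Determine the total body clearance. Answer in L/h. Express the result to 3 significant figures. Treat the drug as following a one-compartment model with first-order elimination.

4.87 L/h

CL = k × Vd = 0.0153 × 318 = 4.865 L/h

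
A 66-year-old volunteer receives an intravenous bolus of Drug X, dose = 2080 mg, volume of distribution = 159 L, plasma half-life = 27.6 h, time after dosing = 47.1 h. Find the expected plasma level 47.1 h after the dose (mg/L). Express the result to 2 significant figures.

C₀ = Dose / Vd = 2080 / 159 = 13.08 mg/L
k = ln2 / t½ = 0.693147 / 27.6 = 0.02511 h⁻¹
C = C₀ · e^(−k·t) = 13.08 × e^(−0.02511 × 47.1)
  = 13.08 × 0.3065 = 4.009 mg/L

4.0 mg/L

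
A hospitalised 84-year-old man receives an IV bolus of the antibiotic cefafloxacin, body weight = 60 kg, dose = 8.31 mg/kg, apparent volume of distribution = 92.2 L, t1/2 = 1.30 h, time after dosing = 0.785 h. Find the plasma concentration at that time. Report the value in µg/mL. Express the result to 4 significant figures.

3.558 µg/mL

Total dose = 8.31 × 60 = 498.6 mg
C₀ = Dose / Vd = 498.6 / 92.2 = 5.408 mg/L
k = ln2 / t½ = 0.693147 / 1.30 = 0.5332 h⁻¹
C = C₀ · e^(−k·t) = 5.408 × e^(−0.5332 × 0.785)
  = 5.408 × 0.6580 = 3.558 mg/L
(3.558 mg/L = 3.558 µg/mL)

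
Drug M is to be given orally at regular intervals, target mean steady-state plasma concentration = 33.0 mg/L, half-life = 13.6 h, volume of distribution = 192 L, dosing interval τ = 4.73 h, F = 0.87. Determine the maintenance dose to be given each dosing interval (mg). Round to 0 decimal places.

k = ln2 / t½ = 0.693147 / 13.6 = 0.05097 h⁻¹
CL = k × Vd = 0.05097 × 192 = 9.786 L/h
At steady state, F × (Dose/τ) = Css × CL.
Dose = Css × CL × τ / F = 33.0 × 9.786 × 4.73 / 0.87 = 1756 mg

1756 mg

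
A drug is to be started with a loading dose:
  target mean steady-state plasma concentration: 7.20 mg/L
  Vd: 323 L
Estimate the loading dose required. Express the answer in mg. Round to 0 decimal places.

2326 mg

LD = Css × Vd = 7.20 × 323 = 2326 mg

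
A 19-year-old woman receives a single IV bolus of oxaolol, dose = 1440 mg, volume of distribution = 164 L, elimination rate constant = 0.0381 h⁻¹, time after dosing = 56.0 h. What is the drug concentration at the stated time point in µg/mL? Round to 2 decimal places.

1.04 µg/mL

C₀ = Dose / Vd = 1440 / 164 = 8.780 mg/L
C = C₀ · e^(−k·t) = 8.780 × e^(−0.03810 × 56.0)
  = 8.780 × 0.1184 = 1.040 mg/L
(1.040 mg/L = 1.040 µg/mL)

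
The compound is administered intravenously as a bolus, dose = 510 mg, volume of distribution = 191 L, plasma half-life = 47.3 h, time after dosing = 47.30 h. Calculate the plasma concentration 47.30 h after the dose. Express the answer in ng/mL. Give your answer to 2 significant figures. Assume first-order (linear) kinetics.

1300 ng/mL

C₀ = Dose / Vd = 510.0 / 191 = 2.670 mg/L
k = ln2 / t½ = 0.693147 / 47.3 = 0.01465 h⁻¹
t / t½ = 47.30 / 47.3 = 1 half-lives
C = C₀ × (1/2)^1 = 2.670 × 0.5000 = 1.335 mg/L
Convert: 1.335 mg/L × 1000 = 1335 ng/mL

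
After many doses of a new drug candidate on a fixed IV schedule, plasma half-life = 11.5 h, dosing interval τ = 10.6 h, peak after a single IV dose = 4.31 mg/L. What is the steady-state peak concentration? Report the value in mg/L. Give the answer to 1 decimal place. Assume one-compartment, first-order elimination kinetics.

k = ln2 / t½ = 0.693147 / 11.5 = 0.06027 h⁻¹
e^(−kτ) = e^(−0.06027 × 10.6) = 0.5279
Accumulation ratio R = 1 / (1 − e^(−kτ)) = 1 / (1 − 0.5279) = 2.118
Steady-state peak = C₀ × R = 4.31 × 2.118 = 9.129 mg/L

9.1 mg/L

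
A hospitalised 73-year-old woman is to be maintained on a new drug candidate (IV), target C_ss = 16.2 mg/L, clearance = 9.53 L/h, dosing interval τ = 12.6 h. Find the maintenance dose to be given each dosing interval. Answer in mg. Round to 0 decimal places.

1945 mg

At steady state, Dose/τ = Css × CL.
Dose = Css × CL × τ = 16.2 × 9.530 × 12.6 = 1945 mg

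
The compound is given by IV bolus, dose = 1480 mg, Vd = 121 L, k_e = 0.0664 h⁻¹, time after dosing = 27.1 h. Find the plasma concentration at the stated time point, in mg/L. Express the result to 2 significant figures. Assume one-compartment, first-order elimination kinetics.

2.0 mg/L

C₀ = Dose / Vd = 1480 / 121 = 12.23 mg/L
C = C₀ · e^(−k·t) = 12.23 × e^(−0.06640 × 27.1)
  = 12.23 × 0.1654 = 2.023 mg/L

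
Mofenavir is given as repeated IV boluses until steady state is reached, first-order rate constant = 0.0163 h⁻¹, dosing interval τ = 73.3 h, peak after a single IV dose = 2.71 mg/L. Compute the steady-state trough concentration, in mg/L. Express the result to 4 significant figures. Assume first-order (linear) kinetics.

1.177 mg/L

e^(−kτ) = e^(−0.01630 × 73.3) = 0.3028
Accumulation ratio R = 1 / (1 − e^(−kτ)) = 1 / (1 − 0.3028) = 1.434
Steady-state trough = C₀ × R × e^(−kτ) = 2.71 × 1.434 × 0.3028 = 1.177 mg/L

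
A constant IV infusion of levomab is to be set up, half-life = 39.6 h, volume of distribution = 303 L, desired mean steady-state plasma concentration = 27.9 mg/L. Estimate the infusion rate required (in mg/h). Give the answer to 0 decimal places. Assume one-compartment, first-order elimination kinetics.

k = ln2 / t½ = 0.693147 / 39.6 = 0.01750 h⁻¹
CL = k × Vd = 0.01750 × 303 = 5.303 L/h
At steady state, infusion rate R₀ = Css × CL = 27.9 × 5.303 = 148.0 mg/h

148 mg/h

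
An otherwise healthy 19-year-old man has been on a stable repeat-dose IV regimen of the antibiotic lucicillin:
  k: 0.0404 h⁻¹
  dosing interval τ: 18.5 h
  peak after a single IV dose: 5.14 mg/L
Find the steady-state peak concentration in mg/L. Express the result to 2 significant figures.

e^(−kτ) = e^(−0.04040 × 18.5) = 0.4736
Accumulation ratio R = 1 / (1 − e^(−kτ)) = 1 / (1 − 0.4736) = 1.900
Steady-state peak = C₀ × R = 5.14 × 1.900 = 9.766 mg/L

9.8 mg/L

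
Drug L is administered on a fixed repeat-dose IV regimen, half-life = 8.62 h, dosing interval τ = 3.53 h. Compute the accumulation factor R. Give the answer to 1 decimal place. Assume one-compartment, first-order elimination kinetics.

4.0

k = ln2 / t½ = 0.693147 / 8.62 = 0.08041 h⁻¹
e^(−kτ) = e^(−0.08041 × 3.53) = 0.7529
Accumulation ratio R = 1 / (1 − e^(−kτ)) = 1 / (1 − 0.7529) = 4.047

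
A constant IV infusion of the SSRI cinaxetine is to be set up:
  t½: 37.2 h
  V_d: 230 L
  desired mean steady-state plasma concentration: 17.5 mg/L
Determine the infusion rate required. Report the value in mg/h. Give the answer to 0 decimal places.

75 mg/h

k = ln2 / t½ = 0.693147 / 37.2 = 0.01863 h⁻¹
CL = k × Vd = 0.01863 × 230 = 4.285 L/h
At steady state, infusion rate R₀ = Css × CL = 17.5 × 4.285 = 74.99 mg/h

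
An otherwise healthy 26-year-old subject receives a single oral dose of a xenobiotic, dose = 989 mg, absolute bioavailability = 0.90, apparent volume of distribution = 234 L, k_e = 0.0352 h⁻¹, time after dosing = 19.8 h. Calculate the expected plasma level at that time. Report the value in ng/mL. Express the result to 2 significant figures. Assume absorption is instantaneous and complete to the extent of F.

Amount reaching circulation = F × Dose = 0.90 × 989.0 = 890.1 mg
C₀ = F·Dose / Vd = 890.1 / 234 = 3.804 mg/L
C = C₀ · e^(−k·t) = 3.804 × e^(−0.03520 × 19.8)
  = 3.804 × 0.4981 = 1.895 mg/L
Convert: 1.895 mg/L × 1000 = 1895 ng/mL

1900 ng/mL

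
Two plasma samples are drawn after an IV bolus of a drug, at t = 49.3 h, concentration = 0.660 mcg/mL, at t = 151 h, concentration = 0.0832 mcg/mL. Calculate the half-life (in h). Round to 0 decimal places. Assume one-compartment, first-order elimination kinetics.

34 h

k = ln(C₁/C₂) / (t₂ − t₁) = ln(0.660/0.0832) / (151 − 49.3)
  = 2.071 / 101.7 = 0.02036 h⁻¹
t½ = ln2 / k = 0.693147 / 0.02036 = 34.04 h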